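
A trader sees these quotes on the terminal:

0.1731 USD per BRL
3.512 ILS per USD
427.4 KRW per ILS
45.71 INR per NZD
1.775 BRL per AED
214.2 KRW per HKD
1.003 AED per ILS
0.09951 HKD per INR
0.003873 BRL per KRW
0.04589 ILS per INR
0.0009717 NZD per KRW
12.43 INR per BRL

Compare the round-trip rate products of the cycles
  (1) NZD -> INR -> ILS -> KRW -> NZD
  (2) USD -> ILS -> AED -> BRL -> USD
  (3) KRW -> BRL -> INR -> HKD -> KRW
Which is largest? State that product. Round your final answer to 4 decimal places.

(1) 45.71 × 0.04589 × 427.4 × 0.0009717 = 0.87116
(2) 3.512 × 1.003 × 1.775 × 0.1731 = 1.08231
(3) 0.003873 × 12.43 × 0.09951 × 214.2 = 1.02614
Highest is cycle (2) at 1.0823 (>1, arbitrage).

1.0823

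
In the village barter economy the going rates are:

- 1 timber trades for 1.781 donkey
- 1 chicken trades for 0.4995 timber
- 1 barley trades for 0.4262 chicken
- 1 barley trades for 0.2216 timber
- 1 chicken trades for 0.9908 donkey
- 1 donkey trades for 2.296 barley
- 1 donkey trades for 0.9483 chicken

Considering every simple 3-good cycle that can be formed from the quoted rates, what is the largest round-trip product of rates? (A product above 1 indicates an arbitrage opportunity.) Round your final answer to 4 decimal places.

barley→chicken→donkey→barley: 0.4262 × 0.9908 × 2.296 = 0.96955
timber→donkey→barley→timber: 1.781 × 2.296 × 0.2216 = 0.90616
timber→donkey→chicken→timber: 1.781 × 0.9483 × 0.4995 = 0.84362
Maximum is barley→chicken→donkey→barley at 0.9696; no arbitrage — every cycle loses value.

0.9696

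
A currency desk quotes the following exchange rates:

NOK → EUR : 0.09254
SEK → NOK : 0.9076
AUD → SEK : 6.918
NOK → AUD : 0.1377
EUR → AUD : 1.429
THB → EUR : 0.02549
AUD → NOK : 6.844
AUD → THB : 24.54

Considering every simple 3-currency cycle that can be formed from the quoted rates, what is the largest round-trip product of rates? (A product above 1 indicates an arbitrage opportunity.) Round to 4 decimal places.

EUR→AUD→NOK→EUR: 1.429 × 6.844 × 0.09254 = 0.90505
EUR→AUD→THB→EUR: 1.429 × 24.54 × 0.02549 = 0.89387
NOK→AUD→SEK→NOK: 0.1377 × 6.918 × 0.9076 = 0.86459
Maximum is EUR→AUD→NOK→EUR at 0.9050; no arbitrage — every cycle loses value.

0.9050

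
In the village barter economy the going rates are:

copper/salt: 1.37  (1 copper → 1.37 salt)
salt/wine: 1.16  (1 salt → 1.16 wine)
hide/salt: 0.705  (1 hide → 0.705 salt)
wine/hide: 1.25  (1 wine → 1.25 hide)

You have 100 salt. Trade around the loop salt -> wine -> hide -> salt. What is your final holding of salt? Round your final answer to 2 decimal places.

102.23

100 salt × 1.16 = 116 wine
116 wine × 1.25 = 145 hide
145 hide × 0.705 = 102.225 salt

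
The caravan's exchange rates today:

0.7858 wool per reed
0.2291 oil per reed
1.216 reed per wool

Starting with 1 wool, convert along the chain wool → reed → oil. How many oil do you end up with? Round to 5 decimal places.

1 wool × 1.216 = 1.216 reed
1.216 reed × 0.2291 = 0.2785856 oil

0.27859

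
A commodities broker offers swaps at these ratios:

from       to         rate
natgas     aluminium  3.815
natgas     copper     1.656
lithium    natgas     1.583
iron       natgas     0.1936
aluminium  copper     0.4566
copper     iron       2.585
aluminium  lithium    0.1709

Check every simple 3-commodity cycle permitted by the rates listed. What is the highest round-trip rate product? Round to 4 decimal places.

1.0321

aluminium→lithium→natgas→aluminium: 0.1709 × 1.583 × 3.815 = 1.03209
natgas→copper→iron→natgas: 1.656 × 2.585 × 0.1936 = 0.82876
Maximum is aluminium→lithium→natgas→aluminium at 1.0321; arbitrage exists.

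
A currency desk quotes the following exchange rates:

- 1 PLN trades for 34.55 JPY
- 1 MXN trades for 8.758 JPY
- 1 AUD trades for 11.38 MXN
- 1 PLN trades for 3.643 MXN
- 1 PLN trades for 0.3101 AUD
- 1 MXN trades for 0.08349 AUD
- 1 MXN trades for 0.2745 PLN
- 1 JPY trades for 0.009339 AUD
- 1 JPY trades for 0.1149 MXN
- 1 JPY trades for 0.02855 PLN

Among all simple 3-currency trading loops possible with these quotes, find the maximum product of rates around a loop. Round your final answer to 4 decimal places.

1.0897

JPY→MXN→PLN→JPY: 0.1149 × 0.2745 × 34.55 = 1.08971
MXN→PLN→AUD→MXN: 0.2745 × 0.3101 × 11.38 = 0.96869
JPY→AUD→MXN→JPY: 0.009339 × 11.38 × 8.758 = 0.93078
JPY→PLN→MXN→JPY: 0.02855 × 3.643 × 8.758 = 0.91090
Maximum is JPY→MXN→PLN→JPY at 1.0897; arbitrage exists.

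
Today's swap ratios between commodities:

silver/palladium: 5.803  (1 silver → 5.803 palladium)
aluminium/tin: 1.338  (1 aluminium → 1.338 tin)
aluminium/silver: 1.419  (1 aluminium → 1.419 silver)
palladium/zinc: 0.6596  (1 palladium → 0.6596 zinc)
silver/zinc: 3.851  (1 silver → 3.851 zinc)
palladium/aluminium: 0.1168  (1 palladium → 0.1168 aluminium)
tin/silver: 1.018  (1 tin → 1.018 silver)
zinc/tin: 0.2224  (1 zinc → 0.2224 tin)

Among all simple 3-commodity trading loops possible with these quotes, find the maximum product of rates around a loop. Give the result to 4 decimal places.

0.9618

palladium→aluminium→silver→palladium: 0.1168 × 1.419 × 5.803 = 0.96178
tin→silver→zinc→tin: 1.018 × 3.851 × 0.2224 = 0.87188
Maximum is palladium→aluminium→silver→palladium at 0.9618; no arbitrage — every cycle loses value.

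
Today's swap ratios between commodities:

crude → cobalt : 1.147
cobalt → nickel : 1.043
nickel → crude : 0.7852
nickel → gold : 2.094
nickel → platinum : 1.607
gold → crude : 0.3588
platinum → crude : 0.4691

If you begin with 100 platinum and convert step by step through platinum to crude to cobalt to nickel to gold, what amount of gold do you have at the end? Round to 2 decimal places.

117.51

100 platinum × 0.4691 = 46.91 crude
46.91 crude × 1.147 = 53.80577 cobalt
53.80577 cobalt × 1.043 = 56.11941811 nickel
56.11941811 nickel × 2.094 = 117.51406152234 gold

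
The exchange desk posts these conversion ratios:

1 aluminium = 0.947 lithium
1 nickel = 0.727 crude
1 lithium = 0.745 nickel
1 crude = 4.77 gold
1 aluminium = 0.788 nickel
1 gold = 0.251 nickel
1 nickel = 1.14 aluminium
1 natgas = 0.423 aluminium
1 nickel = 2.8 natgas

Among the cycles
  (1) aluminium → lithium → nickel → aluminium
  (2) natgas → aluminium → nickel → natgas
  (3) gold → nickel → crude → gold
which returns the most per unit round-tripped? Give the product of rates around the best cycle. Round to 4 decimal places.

0.9333

(1) 0.947 × 0.745 × 1.14 = 0.80429
(2) 0.423 × 0.788 × 2.8 = 0.93331
(3) 0.251 × 0.727 × 4.77 = 0.87042
Highest is cycle (2) at 0.9333 (≤1, no arbitrage).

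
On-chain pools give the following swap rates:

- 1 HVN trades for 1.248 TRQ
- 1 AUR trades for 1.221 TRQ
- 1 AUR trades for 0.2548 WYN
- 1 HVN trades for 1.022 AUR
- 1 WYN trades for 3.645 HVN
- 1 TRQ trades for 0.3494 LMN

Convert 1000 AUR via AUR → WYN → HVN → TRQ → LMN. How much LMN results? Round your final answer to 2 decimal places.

404.98

1000 AUR × 0.2548 = 254.8 WYN
254.8 WYN × 3.645 = 928.746 HVN
928.746 HVN × 1.248 = 1159.075008 TRQ
1159.075008 TRQ × 0.3494 = 404.9808077952 LMN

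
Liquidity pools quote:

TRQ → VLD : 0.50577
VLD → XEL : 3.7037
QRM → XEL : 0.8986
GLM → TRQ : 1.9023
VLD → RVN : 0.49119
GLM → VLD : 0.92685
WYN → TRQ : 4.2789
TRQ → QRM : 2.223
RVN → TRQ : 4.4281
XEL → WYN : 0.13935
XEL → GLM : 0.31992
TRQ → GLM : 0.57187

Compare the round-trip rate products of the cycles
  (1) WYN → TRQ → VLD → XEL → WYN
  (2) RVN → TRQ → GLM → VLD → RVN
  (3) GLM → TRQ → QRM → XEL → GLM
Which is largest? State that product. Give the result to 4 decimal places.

1.2157

(1) 4.2789 × 0.50577 × 3.7037 × 0.13935 = 1.11694
(2) 4.4281 × 0.57187 × 0.92685 × 0.49119 = 1.15285
(3) 1.9023 × 2.223 × 0.8986 × 0.31992 = 1.21570
Highest is cycle (3) at 1.2157 (>1, arbitrage).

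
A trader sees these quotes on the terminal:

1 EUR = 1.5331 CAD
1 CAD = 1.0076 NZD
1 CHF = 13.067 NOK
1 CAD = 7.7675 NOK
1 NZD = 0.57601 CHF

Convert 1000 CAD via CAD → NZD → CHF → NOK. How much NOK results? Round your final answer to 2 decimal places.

7583.93

1000 CAD × 1.0076 = 1007.6 NZD
1007.6 NZD × 0.57601 = 580.387676 CHF
580.387676 CHF × 13.067 = 7583.925762292 NOK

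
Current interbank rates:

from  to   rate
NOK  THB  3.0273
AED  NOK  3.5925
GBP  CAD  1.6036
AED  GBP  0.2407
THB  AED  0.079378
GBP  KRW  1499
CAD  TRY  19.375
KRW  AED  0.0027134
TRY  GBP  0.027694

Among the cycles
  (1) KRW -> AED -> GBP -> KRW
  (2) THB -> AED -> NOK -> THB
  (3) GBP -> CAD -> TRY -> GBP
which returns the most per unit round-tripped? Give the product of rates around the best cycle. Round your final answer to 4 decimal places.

0.9790

(1) 0.0027134 × 0.2407 × 1499 = 0.97902
(2) 0.079378 × 3.5925 × 3.0273 = 0.86328
(3) 1.6036 × 19.375 × 0.027694 = 0.86045
Highest is cycle (1) at 0.9790 (≤1, no arbitrage).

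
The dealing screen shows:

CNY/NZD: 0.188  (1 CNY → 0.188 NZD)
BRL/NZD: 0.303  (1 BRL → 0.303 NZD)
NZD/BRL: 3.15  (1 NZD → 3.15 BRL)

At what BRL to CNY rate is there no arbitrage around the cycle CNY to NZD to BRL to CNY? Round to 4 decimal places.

1.6886

Known legs of the cycle: 0.188 × 3.15 = 0.5922
For no arbitrage the full-cycle product must be 1, so the missing rate is 1 / 0.5922 ≈ 1.688619.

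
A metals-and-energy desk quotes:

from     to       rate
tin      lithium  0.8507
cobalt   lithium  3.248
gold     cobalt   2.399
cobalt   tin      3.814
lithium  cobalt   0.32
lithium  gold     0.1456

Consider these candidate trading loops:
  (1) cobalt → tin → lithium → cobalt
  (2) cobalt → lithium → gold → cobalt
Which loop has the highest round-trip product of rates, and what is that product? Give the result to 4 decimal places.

(1) 3.814 × 0.8507 × 0.32 = 1.03826
(2) 3.248 × 0.1456 × 2.399 = 1.13451
Highest is cycle (2) at 1.1345 (>1, arbitrage).

1.1345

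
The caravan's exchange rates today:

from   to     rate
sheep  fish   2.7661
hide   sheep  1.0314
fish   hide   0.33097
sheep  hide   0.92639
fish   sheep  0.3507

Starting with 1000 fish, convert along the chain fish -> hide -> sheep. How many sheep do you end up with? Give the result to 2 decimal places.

1000 fish × 0.33097 = 330.97 hide
330.97 hide × 1.0314 = 341.362458 sheep

341.36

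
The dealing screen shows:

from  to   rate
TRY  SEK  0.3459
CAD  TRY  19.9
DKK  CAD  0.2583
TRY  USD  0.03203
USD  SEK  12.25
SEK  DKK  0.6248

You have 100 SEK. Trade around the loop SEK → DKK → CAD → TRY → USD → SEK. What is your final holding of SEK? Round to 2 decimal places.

126.01

100 SEK × 0.6248 = 62.48 DKK
62.48 DKK × 0.2583 = 16.138584 CAD
16.138584 CAD × 19.9 = 321.1578216 TRY
321.1578216 TRY × 0.03203 = 10.286685025848 USD
10.286685025848 USD × 12.25 = 126.011891566638 SEK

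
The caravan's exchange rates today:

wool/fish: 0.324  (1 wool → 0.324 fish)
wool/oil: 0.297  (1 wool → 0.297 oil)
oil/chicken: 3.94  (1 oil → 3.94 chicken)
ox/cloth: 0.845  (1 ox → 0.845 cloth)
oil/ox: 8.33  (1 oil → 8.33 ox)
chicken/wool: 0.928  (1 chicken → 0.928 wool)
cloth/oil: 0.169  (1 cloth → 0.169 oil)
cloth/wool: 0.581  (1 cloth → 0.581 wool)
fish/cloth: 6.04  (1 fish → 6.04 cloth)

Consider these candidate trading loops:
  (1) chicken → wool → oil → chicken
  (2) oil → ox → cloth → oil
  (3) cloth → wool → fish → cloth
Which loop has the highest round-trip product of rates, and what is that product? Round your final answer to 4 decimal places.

(1) 0.928 × 0.297 × 3.94 = 1.08593
(2) 8.33 × 0.845 × 0.169 = 1.18957
(3) 0.581 × 0.324 × 6.04 = 1.13699
Highest is cycle (2) at 1.1896 (>1, arbitrage).

1.1896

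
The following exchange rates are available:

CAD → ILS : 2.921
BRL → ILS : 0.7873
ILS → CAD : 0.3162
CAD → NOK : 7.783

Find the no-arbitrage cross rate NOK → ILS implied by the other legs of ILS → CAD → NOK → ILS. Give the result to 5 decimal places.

0.40634

Known legs of the cycle: 0.3162 × 7.783 = 2.4609846
For no arbitrage the full-cycle product must be 1, so the missing rate is 1 / 2.4609846 ≈ 0.4063414.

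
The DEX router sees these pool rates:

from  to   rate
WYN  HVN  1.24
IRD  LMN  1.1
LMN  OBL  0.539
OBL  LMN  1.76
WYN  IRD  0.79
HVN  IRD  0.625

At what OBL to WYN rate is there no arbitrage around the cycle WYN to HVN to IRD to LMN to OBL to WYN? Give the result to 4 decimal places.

2.1763

Known legs of the cycle: 1.24 × 0.625 × 1.1 × 0.539 = 0.4594975
For no arbitrage the full-cycle product must be 1, so the missing rate is 1 / 0.4594975 ≈ 2.176290.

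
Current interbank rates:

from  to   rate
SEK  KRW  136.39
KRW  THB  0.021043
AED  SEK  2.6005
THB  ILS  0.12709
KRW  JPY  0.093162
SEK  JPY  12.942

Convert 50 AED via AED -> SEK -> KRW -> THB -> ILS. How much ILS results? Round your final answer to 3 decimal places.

50 AED × 2.6005 = 130.025 SEK
130.025 SEK × 136.39 = 17734.10975 KRW
17734.10975 KRW × 0.021043 = 373.17887146925 THB
373.17887146925 THB × 0.12709 = 47.4273027750269825 ILS

47.427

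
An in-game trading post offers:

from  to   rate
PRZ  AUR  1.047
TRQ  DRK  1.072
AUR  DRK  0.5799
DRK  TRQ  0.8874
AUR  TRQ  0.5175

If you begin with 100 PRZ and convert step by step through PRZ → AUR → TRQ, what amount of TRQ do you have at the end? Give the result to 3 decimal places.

100 PRZ × 1.047 = 104.7 AUR
104.7 AUR × 0.5175 = 54.18225 TRQ

54.182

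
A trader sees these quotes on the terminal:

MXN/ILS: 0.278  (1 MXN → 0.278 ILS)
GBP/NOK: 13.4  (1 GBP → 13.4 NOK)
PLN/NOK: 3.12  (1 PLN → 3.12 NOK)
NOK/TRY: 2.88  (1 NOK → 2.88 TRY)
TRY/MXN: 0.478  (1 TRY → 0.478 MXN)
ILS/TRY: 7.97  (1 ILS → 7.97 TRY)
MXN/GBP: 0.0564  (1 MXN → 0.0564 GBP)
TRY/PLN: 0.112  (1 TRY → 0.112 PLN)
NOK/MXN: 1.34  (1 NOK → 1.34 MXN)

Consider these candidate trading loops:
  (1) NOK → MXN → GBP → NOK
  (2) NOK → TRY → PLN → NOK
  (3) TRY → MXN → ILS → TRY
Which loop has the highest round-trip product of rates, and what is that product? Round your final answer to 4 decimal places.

1.0591

(1) 1.34 × 0.0564 × 13.4 = 1.01272
(2) 2.88 × 0.112 × 3.12 = 1.00639
(3) 0.478 × 0.278 × 7.97 = 1.05909
Highest is cycle (3) at 1.0591 (>1, arbitrage).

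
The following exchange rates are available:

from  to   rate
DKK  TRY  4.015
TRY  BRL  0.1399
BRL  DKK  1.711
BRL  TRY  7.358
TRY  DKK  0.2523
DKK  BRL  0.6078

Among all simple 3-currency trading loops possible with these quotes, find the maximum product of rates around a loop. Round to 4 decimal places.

1.1283

TRY→DKK→BRL→TRY: 0.2523 × 0.6078 × 7.358 = 1.12833
TRY→BRL→DKK→TRY: 0.1399 × 1.711 × 4.015 = 0.96107
Maximum is TRY→DKK→BRL→TRY at 1.1283; arbitrage exists.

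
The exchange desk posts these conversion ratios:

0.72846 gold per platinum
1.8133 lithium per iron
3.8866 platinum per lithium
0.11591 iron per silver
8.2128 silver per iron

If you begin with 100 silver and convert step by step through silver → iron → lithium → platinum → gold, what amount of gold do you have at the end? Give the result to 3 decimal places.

59.507

100 silver × 0.11591 = 11.591 iron
11.591 iron × 1.8133 = 21.0179603 lithium
21.0179603 lithium × 3.8866 = 81.68840450198 platinum
81.68840450198 platinum × 0.72846 = 59.5067351435123508 gold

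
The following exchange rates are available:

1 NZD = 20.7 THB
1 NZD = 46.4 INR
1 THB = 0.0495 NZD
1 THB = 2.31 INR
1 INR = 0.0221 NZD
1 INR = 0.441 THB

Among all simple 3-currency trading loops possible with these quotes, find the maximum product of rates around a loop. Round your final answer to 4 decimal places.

1.0568

NZD→THB→INR→NZD: 20.7 × 2.31 × 0.0221 = 1.05676
NZD→INR→THB→NZD: 46.4 × 0.441 × 0.0495 = 1.01289
Maximum is NZD→THB→INR→NZD at 1.0568; arbitrage exists.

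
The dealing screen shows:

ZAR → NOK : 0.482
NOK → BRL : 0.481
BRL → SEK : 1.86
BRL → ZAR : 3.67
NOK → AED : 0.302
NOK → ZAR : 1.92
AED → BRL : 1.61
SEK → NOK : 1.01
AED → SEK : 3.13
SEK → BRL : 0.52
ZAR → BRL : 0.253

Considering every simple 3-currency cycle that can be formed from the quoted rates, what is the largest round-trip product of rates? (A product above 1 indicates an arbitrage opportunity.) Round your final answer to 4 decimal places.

NOK→AED→SEK→NOK: 0.302 × 3.13 × 1.01 = 0.95471
NOK→BRL→SEK→NOK: 0.481 × 1.86 × 1.01 = 0.90361
NOK→BRL→ZAR→NOK: 0.481 × 3.67 × 0.482 = 0.85086
Maximum is NOK→AED→SEK→NOK at 0.9547; no arbitrage — every cycle loses value.

0.9547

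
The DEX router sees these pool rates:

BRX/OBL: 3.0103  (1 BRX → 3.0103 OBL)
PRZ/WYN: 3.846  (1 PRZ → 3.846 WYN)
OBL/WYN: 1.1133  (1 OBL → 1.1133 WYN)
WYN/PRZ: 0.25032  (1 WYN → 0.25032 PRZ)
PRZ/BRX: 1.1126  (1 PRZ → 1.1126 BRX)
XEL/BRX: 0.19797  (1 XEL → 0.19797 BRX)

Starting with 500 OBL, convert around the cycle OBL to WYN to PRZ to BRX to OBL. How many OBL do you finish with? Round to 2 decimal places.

500 OBL × 1.1133 = 556.65 WYN
556.65 WYN × 0.25032 = 139.340628 PRZ
139.340628 PRZ × 1.1126 = 155.0303827128 BRX
155.0303827128 BRX × 3.0103 = 466.68796108034184 OBL

466.69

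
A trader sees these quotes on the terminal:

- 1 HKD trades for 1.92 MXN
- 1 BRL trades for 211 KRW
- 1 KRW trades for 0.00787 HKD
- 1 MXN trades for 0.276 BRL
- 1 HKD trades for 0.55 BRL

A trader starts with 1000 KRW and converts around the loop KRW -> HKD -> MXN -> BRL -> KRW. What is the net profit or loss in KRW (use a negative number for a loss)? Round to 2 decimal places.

-120.03

1000 KRW × 0.00787 = 7.87 HKD
7.87 HKD × 1.92 = 15.1104 MXN
15.1104 MXN × 0.276 = 4.1704704 BRL
4.1704704 BRL × 211 = 879.9692544 KRW
Net change: 879.9692544 − 1000 = -120.0307456 KRW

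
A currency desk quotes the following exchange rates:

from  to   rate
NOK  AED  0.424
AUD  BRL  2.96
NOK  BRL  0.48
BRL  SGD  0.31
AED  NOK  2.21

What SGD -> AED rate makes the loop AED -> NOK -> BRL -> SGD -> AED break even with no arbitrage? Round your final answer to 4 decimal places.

Known legs of the cycle: 2.21 × 0.48 × 0.31 = 0.328848
For no arbitrage the full-cycle product must be 1, so the missing rate is 1 / 0.328848 ≈ 3.040919.

3.0409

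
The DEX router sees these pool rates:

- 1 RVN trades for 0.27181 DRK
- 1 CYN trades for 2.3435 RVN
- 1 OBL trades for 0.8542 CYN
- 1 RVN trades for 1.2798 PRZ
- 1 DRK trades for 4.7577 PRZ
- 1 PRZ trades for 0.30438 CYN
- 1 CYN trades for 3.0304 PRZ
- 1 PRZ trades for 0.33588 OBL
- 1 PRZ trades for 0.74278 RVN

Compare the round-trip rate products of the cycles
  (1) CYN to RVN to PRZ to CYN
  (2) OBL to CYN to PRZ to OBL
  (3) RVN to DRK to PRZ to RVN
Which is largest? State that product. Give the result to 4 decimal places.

(1) 2.3435 × 1.2798 × 0.30438 = 0.91290
(2) 0.8542 × 3.0304 × 0.33588 = 0.86945
(3) 0.27181 × 4.7577 × 0.74278 = 0.96056
Highest is cycle (3) at 0.9606 (≤1, no arbitrage).

0.9606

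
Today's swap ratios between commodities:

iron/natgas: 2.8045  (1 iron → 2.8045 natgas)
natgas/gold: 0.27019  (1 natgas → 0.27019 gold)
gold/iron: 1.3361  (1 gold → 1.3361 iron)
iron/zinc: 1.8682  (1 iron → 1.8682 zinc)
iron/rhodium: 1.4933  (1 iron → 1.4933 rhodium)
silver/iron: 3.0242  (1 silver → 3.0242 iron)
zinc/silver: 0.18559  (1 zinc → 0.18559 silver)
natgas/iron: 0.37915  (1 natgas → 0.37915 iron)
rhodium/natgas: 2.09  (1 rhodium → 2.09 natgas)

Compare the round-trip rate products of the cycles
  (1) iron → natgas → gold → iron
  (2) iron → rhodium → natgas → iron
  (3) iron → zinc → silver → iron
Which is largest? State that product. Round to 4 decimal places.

1.1833

(1) 2.8045 × 0.27019 × 1.3361 = 1.01243
(2) 1.4933 × 2.09 × 0.37915 = 1.18333
(3) 1.8682 × 0.18559 × 3.0242 = 1.04855
Highest is cycle (2) at 1.1833 (>1, arbitrage).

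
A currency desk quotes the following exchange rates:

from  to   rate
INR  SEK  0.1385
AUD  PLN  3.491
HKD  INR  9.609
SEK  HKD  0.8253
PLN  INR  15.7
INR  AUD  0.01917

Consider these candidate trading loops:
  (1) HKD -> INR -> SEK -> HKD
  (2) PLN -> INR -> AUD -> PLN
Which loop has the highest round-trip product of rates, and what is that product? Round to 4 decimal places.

(1) 9.609 × 0.1385 × 0.8253 = 1.09835
(2) 15.7 × 0.01917 × 3.491 = 1.05068
Highest is cycle (1) at 1.0983 (>1, arbitrage).

1.0983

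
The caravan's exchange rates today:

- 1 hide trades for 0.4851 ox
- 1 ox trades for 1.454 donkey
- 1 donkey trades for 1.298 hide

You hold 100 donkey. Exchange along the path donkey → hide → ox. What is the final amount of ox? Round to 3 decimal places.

100 donkey × 1.298 = 129.8 hide
129.8 hide × 0.4851 = 62.96598 ox

62.966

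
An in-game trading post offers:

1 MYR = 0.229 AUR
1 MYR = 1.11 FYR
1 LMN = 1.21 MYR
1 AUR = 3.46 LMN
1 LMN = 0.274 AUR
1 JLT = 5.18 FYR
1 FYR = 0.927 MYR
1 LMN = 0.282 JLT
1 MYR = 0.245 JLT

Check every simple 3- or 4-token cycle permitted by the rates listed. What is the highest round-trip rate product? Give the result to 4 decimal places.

FYR→MYR→JLT→FYR: 0.927 × 0.245 × 5.18 = 1.17646
MYR→AUR→LMN→MYR: 0.229 × 3.46 × 1.21 = 0.95873
Maximum is FYR→MYR→JLT→FYR at 1.1765; arbitrage exists.

1.1765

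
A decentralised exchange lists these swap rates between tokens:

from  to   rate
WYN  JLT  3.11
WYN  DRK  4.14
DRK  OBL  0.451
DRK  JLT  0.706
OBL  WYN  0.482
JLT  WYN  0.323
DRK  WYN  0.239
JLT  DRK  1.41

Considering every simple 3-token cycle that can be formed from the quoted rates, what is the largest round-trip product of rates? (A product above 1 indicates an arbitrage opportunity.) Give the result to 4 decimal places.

1.0480

DRK→WYN→JLT→DRK: 0.239 × 3.11 × 1.41 = 1.04804
DRK→JLT→WYN→DRK: 0.706 × 0.323 × 4.14 = 0.94408
DRK→OBL→WYN→DRK: 0.451 × 0.482 × 4.14 = 0.89996
Maximum is DRK→WYN→JLT→DRK at 1.0480; arbitrage exists.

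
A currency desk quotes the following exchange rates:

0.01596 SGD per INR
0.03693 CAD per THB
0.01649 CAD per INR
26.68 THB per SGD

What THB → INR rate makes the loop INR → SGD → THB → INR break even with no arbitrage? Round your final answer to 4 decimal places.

Known legs of the cycle: 0.01596 × 26.68 = 0.4258128
For no arbitrage the full-cycle product must be 1, so the missing rate is 1 / 0.4258128 ≈ 2.348450.

2.3484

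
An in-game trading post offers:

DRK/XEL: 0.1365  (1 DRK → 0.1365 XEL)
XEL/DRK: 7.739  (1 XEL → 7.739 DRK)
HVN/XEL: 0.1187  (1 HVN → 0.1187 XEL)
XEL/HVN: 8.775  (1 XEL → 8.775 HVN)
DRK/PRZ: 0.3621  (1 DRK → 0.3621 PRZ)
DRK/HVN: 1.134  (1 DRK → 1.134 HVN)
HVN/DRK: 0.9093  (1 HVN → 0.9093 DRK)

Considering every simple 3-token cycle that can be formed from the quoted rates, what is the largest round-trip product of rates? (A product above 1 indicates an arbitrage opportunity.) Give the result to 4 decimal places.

HVN→DRK→XEL→HVN: 0.9093 × 0.1365 × 8.775 = 1.08915
HVN→XEL→DRK→HVN: 0.1187 × 7.739 × 1.134 = 1.04171
Maximum is HVN→DRK→XEL→HVN at 1.0891; arbitrage exists.

1.0891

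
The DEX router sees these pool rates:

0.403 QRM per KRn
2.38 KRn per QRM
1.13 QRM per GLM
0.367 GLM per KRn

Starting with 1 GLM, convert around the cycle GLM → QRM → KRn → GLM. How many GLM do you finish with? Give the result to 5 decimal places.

1 GLM × 1.13 = 1.13 QRM
1.13 QRM × 2.38 = 2.6894 KRn
2.6894 KRn × 0.367 = 0.9870098 GLM

0.98701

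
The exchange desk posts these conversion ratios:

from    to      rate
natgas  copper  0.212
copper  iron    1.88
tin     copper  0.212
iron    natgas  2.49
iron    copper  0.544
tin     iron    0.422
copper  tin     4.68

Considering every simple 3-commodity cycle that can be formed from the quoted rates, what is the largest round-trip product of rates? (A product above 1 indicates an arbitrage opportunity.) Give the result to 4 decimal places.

1.0744

iron→copper→tin→iron: 0.544 × 4.68 × 0.422 = 1.07438
iron→natgas→copper→iron: 2.49 × 0.212 × 1.88 = 0.99241
Maximum is iron→copper→tin→iron at 1.0744; arbitrage exists.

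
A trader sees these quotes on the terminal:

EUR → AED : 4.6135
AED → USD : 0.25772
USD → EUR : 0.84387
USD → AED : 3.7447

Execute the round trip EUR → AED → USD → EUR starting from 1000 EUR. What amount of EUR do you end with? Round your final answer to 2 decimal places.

1003.35

1000 EUR × 4.6135 = 4613.5 AED
4613.5 AED × 0.25772 = 1188.99122 USD
1188.99122 USD × 0.84387 = 1003.3540208214 EUR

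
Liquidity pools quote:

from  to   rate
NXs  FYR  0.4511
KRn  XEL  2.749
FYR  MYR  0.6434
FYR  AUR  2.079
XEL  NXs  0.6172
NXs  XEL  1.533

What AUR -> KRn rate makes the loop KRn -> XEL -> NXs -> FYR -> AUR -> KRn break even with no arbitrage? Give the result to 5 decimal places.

0.62845

Known legs of the cycle: 2.749 × 0.6172 × 0.4511 × 2.079 = 1.59121173743532
For no arbitrage the full-cycle product must be 1, so the missing rate is 1 / 1.59121173743532 ≈ 0.6284519.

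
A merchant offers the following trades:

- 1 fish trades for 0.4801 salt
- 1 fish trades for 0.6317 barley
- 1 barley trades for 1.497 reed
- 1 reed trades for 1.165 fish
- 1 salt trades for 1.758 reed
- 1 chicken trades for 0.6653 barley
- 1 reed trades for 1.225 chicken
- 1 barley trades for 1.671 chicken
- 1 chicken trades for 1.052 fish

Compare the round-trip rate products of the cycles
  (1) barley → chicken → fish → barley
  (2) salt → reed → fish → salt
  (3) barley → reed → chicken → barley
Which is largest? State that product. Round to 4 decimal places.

(1) 1.671 × 1.052 × 0.6317 = 1.11046
(2) 1.758 × 1.165 × 0.4801 = 0.98328
(3) 1.497 × 1.225 × 0.6653 = 1.22004
Highest is cycle (3) at 1.2200 (>1, arbitrage).

1.2200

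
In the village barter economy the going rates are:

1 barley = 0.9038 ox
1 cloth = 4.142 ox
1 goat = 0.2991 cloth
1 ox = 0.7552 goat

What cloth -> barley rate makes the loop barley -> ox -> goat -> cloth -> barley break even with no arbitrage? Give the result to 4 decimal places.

Known legs of the cycle: 0.9038 × 0.7552 × 0.2991 = 0.204150633216
For no arbitrage the full-cycle product must be 1, so the missing rate is 1 / 0.204150633216 ≈ 4.898344.

4.8983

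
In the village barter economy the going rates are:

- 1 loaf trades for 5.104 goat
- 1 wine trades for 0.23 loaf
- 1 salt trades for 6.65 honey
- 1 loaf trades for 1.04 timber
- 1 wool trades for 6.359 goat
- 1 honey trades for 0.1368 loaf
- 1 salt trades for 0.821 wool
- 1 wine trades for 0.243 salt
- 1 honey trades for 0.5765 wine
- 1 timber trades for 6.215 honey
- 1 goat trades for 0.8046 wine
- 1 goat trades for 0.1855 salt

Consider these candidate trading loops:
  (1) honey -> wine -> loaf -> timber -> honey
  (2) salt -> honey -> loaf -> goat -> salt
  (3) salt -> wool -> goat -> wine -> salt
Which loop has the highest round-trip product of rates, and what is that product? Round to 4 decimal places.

1.0207

(1) 0.5765 × 0.23 × 1.04 × 6.215 = 0.85704
(2) 6.65 × 0.1368 × 5.104 × 0.1855 = 0.86132
(3) 0.821 × 6.359 × 0.8046 × 0.243 = 1.02075
Highest is cycle (3) at 1.0207 (>1, arbitrage).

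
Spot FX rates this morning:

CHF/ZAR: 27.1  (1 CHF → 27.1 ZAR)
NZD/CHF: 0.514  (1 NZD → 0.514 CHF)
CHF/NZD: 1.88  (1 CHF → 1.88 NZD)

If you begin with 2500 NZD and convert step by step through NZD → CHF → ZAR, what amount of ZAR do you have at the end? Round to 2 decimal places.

34823.50

2500 NZD × 0.514 = 1285 CHF
1285 CHF × 27.1 = 34823.5 ZAR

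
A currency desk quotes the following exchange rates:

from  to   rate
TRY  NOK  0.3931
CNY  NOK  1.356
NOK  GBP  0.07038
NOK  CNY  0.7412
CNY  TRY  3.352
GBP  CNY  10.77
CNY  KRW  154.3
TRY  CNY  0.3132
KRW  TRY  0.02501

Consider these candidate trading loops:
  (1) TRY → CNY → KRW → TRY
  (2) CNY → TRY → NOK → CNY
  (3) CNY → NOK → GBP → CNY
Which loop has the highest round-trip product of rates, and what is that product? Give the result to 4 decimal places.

(1) 0.3132 × 154.3 × 0.02501 = 1.20865
(2) 3.352 × 0.3931 × 0.7412 = 0.97666
(3) 1.356 × 0.07038 × 10.77 = 1.02784
Highest is cycle (1) at 1.2087 (>1, arbitrage).

1.2087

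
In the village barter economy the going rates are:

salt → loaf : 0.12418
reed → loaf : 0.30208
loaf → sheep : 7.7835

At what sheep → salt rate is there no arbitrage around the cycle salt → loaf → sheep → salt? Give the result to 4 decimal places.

1.0346

Known legs of the cycle: 0.12418 × 7.7835 = 0.96655503
For no arbitrage the full-cycle product must be 1, so the missing rate is 1 / 0.96655503 ≈ 1.034602.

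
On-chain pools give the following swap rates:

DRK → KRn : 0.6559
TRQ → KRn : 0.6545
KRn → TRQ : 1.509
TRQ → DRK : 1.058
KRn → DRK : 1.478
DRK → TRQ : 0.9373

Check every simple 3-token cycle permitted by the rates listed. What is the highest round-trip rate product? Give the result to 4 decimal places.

1.0472

KRn→TRQ→DRK→KRn: 1.509 × 1.058 × 0.6559 = 1.04716
KRn→DRK→TRQ→KRn: 1.478 × 0.9373 × 0.6545 = 0.90670
Maximum is KRn→TRQ→DRK→KRn at 1.0472; arbitrage exists.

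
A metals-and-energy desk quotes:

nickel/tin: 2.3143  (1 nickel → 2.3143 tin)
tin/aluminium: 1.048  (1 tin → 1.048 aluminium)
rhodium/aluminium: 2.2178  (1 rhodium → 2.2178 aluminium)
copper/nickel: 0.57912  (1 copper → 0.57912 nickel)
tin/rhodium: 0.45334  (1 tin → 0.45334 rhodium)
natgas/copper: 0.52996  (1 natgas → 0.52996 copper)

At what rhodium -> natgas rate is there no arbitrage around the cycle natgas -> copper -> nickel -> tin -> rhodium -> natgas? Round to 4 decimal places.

3.1056

Known legs of the cycle: 0.52996 × 0.57912 × 2.3143 × 0.45334 = 0.3219996137019244224
For no arbitrage the full-cycle product must be 1, so the missing rate is 1 / 0.3219996137019244224 ≈ 3.105594.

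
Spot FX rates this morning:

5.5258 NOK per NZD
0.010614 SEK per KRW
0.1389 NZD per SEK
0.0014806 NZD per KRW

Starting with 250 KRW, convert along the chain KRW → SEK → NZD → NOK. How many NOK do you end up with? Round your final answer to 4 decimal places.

250 KRW × 0.010614 = 2.6535 SEK
2.6535 SEK × 0.1389 = 0.36857115 NZD
0.36857115 NZD × 5.5258 = 2.03665046067 NOK

2.0367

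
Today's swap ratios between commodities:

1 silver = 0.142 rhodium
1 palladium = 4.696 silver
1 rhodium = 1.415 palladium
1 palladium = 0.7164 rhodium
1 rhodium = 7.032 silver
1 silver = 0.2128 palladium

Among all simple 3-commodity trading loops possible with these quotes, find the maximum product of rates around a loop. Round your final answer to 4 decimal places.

rhodium→silver→palladium→rhodium: 7.032 × 0.2128 × 0.7164 = 1.07203
rhodium→palladium→silver→rhodium: 1.415 × 4.696 × 0.142 = 0.94357
Maximum is rhodium→silver→palladium→rhodium at 1.0720; arbitrage exists.

1.0720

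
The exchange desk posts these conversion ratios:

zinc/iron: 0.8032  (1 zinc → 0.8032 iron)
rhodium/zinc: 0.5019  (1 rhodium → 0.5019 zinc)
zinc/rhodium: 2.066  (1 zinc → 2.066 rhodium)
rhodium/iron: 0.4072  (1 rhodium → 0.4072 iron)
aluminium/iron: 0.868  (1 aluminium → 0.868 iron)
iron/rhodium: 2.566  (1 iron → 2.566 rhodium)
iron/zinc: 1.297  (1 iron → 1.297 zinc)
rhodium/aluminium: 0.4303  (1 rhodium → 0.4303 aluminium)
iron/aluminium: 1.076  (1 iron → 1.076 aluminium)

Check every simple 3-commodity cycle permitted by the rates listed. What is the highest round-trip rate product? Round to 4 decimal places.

1.0911

rhodium→iron→zinc→rhodium: 0.4072 × 1.297 × 2.066 = 1.09113
rhodium→zinc→iron→rhodium: 0.5019 × 0.8032 × 2.566 = 1.03442
aluminium→iron→rhodium→aluminium: 0.868 × 2.566 × 0.4303 = 0.95840
Maximum is rhodium→iron→zinc→rhodium at 1.0911; arbitrage exists.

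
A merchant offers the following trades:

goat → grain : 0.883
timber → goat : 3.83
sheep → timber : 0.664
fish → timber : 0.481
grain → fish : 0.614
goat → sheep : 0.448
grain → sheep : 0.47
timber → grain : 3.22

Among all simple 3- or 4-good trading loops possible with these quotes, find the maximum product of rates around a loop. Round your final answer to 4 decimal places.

1.1393

sheep→timber→goat→sheep: 0.664 × 3.83 × 0.448 = 1.13932
sheep→timber→goat→grain→sheep: 0.664 × 3.83 × 0.883 × 0.47 = 1.05542
sheep→timber→grain→sheep: 0.664 × 3.22 × 0.47 = 1.00490
grain→fish→timber→goat→grain: 0.614 × 0.481 × 3.83 × 0.883 = 0.99879
grain→fish→timber→grain: 0.614 × 0.481 × 3.22 = 0.95098
Maximum is sheep→timber→goat→sheep at 1.1393; arbitrage exists.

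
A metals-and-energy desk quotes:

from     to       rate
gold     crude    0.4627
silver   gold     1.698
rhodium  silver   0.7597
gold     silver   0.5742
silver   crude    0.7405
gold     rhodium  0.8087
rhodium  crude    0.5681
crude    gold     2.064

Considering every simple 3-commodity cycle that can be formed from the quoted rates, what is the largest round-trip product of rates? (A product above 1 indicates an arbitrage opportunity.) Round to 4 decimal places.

silver→gold→rhodium→silver: 1.698 × 0.8087 × 0.7597 = 1.04320
crude→gold→rhodium→crude: 2.064 × 0.8087 × 0.5681 = 0.94825
crude→gold→silver→crude: 2.064 × 0.5742 × 0.7405 = 0.87760
Maximum is silver→gold→rhodium→silver at 1.0432; arbitrage exists.

1.0432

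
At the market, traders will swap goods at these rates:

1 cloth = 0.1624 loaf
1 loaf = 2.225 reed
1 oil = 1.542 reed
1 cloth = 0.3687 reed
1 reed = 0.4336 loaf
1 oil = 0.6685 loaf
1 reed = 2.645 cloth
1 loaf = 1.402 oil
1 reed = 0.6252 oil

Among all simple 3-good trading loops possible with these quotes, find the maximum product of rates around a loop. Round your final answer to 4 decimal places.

reed→cloth→loaf→reed: 2.645 × 0.1624 × 2.225 = 0.95574
reed→loaf→oil→reed: 0.4336 × 1.402 × 1.542 = 0.93739
reed→oil→loaf→reed: 0.6252 × 0.6685 × 2.225 = 0.92993
Maximum is reed→cloth→loaf→reed at 0.9557; no arbitrage — every cycle loses value.

0.9557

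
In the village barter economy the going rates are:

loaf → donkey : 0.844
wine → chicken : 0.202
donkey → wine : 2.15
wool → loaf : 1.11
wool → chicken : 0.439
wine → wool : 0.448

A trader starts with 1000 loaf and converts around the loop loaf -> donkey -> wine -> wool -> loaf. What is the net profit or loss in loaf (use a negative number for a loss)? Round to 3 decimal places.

1000 loaf × 0.844 = 844 donkey
844 donkey × 2.15 = 1814.6 wine
1814.6 wine × 0.448 = 812.9408 wool
812.9408 wool × 1.11 = 902.364288 loaf
Net change: 902.364288 − 1000 = -97.635712 loaf

-97.636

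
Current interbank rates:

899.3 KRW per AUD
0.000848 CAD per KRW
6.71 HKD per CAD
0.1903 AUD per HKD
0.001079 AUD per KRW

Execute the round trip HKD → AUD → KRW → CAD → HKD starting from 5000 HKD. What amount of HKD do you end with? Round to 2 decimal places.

4868.91

5000 HKD × 0.1903 = 951.5 AUD
951.5 AUD × 899.3 = 855683.95 KRW
855683.95 KRW × 0.000848 = 725.6199896 CAD
725.6199896 CAD × 6.71 = 4868.910130216 HKD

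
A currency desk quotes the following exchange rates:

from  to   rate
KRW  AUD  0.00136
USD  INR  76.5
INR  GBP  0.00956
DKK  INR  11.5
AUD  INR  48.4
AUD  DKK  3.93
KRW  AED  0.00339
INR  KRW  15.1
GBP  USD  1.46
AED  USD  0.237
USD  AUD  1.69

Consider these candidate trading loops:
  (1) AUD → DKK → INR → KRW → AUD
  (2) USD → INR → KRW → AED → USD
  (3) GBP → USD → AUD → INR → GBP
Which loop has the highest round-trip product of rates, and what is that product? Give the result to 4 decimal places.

(1) 3.93 × 11.5 × 15.1 × 0.00136 = 0.92812
(2) 76.5 × 15.1 × 0.00339 × 0.237 = 0.92808
(3) 1.46 × 1.69 × 48.4 × 0.00956 = 1.14168
Highest is cycle (3) at 1.1417 (>1, arbitrage).

1.1417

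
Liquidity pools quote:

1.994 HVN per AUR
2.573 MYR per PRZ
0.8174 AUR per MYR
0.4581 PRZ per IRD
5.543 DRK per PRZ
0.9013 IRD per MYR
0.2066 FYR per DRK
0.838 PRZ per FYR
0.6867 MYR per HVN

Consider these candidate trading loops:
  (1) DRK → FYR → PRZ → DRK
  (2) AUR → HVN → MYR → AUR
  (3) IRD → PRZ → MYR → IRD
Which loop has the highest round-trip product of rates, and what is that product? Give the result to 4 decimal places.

(1) 0.2066 × 0.838 × 5.543 = 0.95966
(2) 1.994 × 0.6867 × 0.8174 = 1.11925
(3) 0.4581 × 2.573 × 0.9013 = 1.06235
Highest is cycle (2) at 1.1192 (>1, arbitrage).

1.1192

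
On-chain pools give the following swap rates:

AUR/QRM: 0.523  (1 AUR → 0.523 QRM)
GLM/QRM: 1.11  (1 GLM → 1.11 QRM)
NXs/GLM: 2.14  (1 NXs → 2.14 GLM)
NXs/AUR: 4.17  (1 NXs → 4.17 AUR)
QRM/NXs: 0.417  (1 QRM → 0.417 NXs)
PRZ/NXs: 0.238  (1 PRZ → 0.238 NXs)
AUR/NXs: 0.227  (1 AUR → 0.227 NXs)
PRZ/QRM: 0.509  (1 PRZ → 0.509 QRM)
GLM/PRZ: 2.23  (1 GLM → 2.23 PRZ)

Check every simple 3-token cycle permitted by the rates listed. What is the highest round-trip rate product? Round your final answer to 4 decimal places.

NXs→GLM→PRZ→NXs: 2.14 × 2.23 × 0.238 = 1.13578
NXs→GLM→QRM→NXs: 2.14 × 1.11 × 0.417 = 0.99054
NXs→AUR→QRM→NXs: 4.17 × 0.523 × 0.417 = 0.90944
Maximum is NXs→GLM→PRZ→NXs at 1.1358; arbitrage exists.

1.1358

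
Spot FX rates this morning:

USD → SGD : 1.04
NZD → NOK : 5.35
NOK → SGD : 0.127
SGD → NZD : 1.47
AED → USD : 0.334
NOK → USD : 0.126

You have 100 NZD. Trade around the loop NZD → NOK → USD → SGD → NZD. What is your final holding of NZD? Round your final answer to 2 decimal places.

103.06

100 NZD × 5.35 = 535 NOK
535 NOK × 0.126 = 67.41 USD
67.41 USD × 1.04 = 70.1064 SGD
70.1064 SGD × 1.47 = 103.056408 NZD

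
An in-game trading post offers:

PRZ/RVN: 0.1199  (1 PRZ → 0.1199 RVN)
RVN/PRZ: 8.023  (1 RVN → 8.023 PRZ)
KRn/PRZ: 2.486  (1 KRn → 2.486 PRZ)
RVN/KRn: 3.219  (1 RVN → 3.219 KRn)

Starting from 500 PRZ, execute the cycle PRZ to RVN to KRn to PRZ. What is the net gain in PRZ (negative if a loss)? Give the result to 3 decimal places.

-20.254

500 PRZ × 0.1199 = 59.95 RVN
59.95 RVN × 3.219 = 192.97905 KRn
192.97905 KRn × 2.486 = 479.7459183 PRZ
Net change: 479.7459183 − 500 = -20.2540817 PRZ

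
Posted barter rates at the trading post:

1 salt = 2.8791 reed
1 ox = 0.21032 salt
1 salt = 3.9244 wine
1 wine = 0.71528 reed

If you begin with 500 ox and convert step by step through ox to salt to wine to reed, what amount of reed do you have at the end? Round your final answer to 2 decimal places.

295.19

500 ox × 0.21032 = 105.16 salt
105.16 salt × 3.9244 = 412.689904 wine
412.689904 wine × 0.71528 = 295.18883453312 reed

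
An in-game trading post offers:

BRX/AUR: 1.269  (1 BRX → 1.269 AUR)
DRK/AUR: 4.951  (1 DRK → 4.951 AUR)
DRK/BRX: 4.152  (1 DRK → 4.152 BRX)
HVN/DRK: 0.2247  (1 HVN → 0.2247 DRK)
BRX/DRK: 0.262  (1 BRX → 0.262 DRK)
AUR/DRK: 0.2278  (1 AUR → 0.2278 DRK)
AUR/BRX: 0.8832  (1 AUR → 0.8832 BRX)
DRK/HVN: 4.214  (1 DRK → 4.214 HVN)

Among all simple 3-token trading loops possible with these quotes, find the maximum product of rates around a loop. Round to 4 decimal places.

AUR→DRK→BRX→AUR: 0.2278 × 4.152 × 1.269 = 1.20025
AUR→BRX→DRK→AUR: 0.8832 × 0.262 × 4.951 = 1.14565
Maximum is AUR→DRK→BRX→AUR at 1.2003; arbitrage exists.

1.2003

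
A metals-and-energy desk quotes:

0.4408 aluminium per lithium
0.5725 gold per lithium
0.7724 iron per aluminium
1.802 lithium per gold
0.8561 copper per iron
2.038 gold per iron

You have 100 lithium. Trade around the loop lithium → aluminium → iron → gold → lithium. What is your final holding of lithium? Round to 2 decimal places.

100 lithium × 0.4408 = 44.08 aluminium
44.08 aluminium × 0.7724 = 34.047392 iron
34.047392 iron × 2.038 = 69.388584896 gold
69.388584896 gold × 1.802 = 125.038229982592 lithium

125.04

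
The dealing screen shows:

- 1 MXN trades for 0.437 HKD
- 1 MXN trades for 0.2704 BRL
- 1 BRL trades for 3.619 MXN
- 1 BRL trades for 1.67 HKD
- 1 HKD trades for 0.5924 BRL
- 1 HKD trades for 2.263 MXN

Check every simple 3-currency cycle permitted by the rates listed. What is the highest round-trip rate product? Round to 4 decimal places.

MXN→BRL→HKD→MXN: 0.2704 × 1.67 × 2.263 = 1.02190
MXN→HKD→BRL→MXN: 0.437 × 0.5924 × 3.619 = 0.93688
Maximum is MXN→BRL→HKD→MXN at 1.0219; arbitrage exists.

1.0219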